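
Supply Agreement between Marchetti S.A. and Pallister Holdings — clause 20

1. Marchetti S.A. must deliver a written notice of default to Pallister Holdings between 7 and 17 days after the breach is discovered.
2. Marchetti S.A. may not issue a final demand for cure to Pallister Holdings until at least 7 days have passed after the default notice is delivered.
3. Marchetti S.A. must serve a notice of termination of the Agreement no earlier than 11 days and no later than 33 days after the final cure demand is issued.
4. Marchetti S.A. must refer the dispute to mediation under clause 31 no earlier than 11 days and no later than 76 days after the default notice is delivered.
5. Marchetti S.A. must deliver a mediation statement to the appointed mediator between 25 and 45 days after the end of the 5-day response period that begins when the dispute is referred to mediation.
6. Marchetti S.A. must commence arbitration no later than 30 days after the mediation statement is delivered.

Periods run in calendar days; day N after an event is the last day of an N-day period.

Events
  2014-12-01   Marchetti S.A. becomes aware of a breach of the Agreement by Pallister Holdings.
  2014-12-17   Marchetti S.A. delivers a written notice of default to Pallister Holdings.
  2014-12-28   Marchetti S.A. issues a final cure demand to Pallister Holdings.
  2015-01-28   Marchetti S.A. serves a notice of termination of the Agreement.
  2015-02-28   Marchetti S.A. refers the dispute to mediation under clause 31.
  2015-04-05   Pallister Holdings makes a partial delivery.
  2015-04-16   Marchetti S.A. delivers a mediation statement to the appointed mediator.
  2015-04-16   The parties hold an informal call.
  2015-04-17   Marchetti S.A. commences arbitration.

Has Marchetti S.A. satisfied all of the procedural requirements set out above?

Step 1: the window is 7–17 days after 2014-12-01 (when the breach is discovered), so 2014-12-08 through 2014-12-18; 2014-12-17 falls inside that range.
Step 2: the earliest permitted date is 7 days after 2014-12-17 (when the default notice is delivered), i.e. 2014-12-24; done 2014-12-28 — permitted.
Step 3: the window is 11–33 days after 2014-12-28 (when the final cure demand is issued), so 2015-01-08 through 2015-01-30; 2015-01-28 falls inside that range.
Step 4: the window is 11–76 days after 2014-12-17 (when the default notice is delivered), so 2014-12-28 through 2015-03-03; done 2015-02-28, which is between those dates.
Step 5: the window is 25–45 days after 2015-03-05 (end of the 5-day response period, which began when the dispute is referred to mediation on 2015-02-28), so 2015-03-30 through 2015-04-19; 2015-04-16 falls inside that range.
Step 6: 30 days after 2015-04-16 (when the mediation statement is delivered) is 2015-05-16; completed 2015-04-17, before the deadline.

Yes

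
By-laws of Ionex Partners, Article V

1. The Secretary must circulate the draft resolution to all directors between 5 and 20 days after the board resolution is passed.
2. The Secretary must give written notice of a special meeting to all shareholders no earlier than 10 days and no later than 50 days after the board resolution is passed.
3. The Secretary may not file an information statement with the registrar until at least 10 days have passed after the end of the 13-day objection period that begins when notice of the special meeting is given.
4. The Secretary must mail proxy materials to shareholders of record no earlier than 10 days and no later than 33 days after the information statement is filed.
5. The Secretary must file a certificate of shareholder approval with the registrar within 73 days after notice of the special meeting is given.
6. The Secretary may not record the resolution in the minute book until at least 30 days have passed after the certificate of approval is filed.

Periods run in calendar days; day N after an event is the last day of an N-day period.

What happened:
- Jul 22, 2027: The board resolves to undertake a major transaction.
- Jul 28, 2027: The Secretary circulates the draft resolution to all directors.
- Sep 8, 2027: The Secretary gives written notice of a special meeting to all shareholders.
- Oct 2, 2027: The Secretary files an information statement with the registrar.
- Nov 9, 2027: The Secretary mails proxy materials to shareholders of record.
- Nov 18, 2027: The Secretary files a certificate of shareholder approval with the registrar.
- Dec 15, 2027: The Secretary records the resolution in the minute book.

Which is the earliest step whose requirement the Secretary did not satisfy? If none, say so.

Step 1 — 5 and 20 days from Jul 22, 2027 (when the board resolution is passed) are Jul 27, 2027 and Aug 11, 2027 respectively; Jul 28, 2027 falls inside that range.
Step 2 — 10 and 50 days from Jul 22, 2027 (when the board resolution is passed) are Aug 1, 2027 and Sep 10, 2027 respectively; done Sep 8, 2027, which is between those dates.
Step 3 — must wait 10 days from Sep 21, 2027 (end of the 13-day objection period, which began when notice of the special meeting is given on Sep 8, 2027), so not before Oct 1, 2027; Oct 2, 2027 is on or after that date.
Step 4 — 10 and 33 days from Oct 2, 2027 (when the information statement is filed) are Oct 12, 2027 and Nov 4, 2027 respectively; done Nov 9, 2027 — 5 days after the window closed.
That is the first point of non-compliance.

Step 4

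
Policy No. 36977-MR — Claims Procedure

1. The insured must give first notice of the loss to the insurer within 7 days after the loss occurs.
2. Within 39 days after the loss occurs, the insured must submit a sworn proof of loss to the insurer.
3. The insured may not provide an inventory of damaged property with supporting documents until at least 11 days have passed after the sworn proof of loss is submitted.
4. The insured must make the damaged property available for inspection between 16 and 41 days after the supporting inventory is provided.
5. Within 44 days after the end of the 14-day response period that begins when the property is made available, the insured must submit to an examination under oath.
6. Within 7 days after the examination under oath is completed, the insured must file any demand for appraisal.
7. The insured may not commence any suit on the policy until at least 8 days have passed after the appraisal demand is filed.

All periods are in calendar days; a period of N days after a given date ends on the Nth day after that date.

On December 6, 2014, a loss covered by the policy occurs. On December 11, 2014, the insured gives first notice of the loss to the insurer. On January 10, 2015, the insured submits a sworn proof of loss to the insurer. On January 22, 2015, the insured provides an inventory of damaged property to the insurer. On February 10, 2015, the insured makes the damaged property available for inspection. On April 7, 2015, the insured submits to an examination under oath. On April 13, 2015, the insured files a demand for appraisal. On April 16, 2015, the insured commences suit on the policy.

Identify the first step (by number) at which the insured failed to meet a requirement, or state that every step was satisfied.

Step 7

(1) due by December 6, 2014 + 7 days = December 13, 2014; completed December 11, 2014, before the deadline.
(2) due by December 6, 2014 + 39 days = January 14, 2015; done January 10, 2015 — timely.
(3) permitted from January 10, 2015 + 11 days = January 21, 2015 onward; done January 22, 2015 — permitted.
(4) the permitted window runs from January 22, 2015 + 16 = February 7, 2015 to January 22, 2015 + 41 = March 4, 2015; February 10, 2015 falls inside that range.
(5) due by February 24, 2015 + 44 days = April 9, 2015; completed April 7, 2015, before the deadline.
(6) due by April 7, 2015 + 7 days = April 14, 2015; April 13, 2015 is within that limit.
(7) permitted from April 13, 2015 + 8 days = April 21, 2015 onward; April 16, 2015 is 5 days before the earliest permitted date.
The procedure was therefore not followed at step 7.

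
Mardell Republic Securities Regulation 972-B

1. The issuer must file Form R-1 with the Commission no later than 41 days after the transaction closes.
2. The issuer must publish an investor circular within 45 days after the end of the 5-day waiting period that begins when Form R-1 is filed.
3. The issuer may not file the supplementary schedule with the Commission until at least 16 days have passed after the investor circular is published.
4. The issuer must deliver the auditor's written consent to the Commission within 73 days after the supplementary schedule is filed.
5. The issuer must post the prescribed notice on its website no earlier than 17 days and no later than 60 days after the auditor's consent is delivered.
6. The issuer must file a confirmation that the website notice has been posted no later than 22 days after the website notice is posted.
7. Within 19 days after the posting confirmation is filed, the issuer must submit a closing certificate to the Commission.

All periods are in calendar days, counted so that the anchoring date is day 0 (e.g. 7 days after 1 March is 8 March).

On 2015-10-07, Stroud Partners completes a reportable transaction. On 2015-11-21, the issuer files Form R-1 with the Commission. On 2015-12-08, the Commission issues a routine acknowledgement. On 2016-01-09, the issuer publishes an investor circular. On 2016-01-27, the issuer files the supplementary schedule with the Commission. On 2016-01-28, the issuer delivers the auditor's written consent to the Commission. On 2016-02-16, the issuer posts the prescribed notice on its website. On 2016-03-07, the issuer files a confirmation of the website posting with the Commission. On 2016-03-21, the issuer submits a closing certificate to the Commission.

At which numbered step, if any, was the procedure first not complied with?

Step 1: 41 days after 2015-10-07 (when the transaction closes) is 2015-11-17; 2015-11-21 misses that deadline by 4 days.
That is the first point of non-compliance.

Step 1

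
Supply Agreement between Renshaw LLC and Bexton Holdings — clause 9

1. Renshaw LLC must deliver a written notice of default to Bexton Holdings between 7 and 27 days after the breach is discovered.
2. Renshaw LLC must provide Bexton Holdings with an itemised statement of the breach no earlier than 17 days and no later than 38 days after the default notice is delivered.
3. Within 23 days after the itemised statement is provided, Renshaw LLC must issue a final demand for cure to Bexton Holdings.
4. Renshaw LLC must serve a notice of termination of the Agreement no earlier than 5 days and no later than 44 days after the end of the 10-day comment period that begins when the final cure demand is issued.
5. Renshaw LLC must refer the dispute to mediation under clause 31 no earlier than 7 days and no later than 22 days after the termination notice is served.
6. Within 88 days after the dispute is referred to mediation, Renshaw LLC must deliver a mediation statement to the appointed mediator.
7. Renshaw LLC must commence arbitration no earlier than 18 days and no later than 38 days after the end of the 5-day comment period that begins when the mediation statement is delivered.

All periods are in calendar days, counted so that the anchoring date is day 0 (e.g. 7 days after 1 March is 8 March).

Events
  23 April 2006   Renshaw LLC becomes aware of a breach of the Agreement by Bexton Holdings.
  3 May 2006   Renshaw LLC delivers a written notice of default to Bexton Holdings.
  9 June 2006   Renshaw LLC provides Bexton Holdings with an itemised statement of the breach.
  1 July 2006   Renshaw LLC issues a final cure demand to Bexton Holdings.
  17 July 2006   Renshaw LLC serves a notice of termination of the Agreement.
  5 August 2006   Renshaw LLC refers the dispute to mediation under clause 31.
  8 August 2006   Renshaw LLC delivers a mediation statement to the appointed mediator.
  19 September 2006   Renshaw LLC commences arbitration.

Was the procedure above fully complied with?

Yes

(1) the permitted window runs from 23 April 2006 + 7 = 30 April 2006 to 23 April 2006 + 27 = 20 May 2006; 3 May 2006 falls inside that range.
(2) the permitted window runs from 3 May 2006 + 17 = 20 May 2006 to 3 May 2006 + 38 = 10 June 2006; done 9 June 2006, which is between those dates.
(3) due by 9 June 2006 + 23 days = 2 July 2006; completed 1 July 2006, before the deadline.
(4) the permitted window runs from 11 July 2006 + 5 = 16 July 2006 to 11 July 2006 + 44 = 24 August 2006; 17 July 2006 falls inside that range.
(5) the permitted window runs from 17 July 2006 + 7 = 24 July 2006 to 17 July 2006 + 22 = 8 August 2006; done 5 August 2006 — within the window.
(6) due by 5 August 2006 + 88 days = 1 November 2006; 8 August 2006 is within that limit.
(7) the permitted window runs from 13 August 2006 + 18 = 31 August 2006 to 13 August 2006 + 38 = 20 September 2006; done 19 September 2006 — within the window.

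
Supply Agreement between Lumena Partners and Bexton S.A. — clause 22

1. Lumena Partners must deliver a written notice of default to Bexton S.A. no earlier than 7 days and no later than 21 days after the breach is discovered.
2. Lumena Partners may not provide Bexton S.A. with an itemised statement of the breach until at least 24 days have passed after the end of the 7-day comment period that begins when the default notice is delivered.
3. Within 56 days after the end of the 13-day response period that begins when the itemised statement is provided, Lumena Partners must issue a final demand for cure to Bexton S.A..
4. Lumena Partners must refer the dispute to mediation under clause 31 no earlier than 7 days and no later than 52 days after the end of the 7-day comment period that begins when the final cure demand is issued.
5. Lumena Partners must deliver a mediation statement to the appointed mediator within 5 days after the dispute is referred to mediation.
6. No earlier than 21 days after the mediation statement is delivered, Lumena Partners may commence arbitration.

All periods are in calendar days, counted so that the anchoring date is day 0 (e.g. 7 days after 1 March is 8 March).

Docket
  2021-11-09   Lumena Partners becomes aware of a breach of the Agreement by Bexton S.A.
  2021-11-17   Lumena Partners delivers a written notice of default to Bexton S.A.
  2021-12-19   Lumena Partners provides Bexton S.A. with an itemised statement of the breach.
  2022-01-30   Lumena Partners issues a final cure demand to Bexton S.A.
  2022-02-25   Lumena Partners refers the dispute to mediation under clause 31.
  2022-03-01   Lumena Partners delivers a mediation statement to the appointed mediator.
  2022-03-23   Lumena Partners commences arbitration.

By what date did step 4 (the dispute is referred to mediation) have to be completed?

2022-03-30

The final cure demand is issued on 2022-01-30; the 7-day comment period therefore ends 2022-02-06, and step 4 runs from that date. The window is 7–52 days after 2022-02-06; it closes on 2022-03-30.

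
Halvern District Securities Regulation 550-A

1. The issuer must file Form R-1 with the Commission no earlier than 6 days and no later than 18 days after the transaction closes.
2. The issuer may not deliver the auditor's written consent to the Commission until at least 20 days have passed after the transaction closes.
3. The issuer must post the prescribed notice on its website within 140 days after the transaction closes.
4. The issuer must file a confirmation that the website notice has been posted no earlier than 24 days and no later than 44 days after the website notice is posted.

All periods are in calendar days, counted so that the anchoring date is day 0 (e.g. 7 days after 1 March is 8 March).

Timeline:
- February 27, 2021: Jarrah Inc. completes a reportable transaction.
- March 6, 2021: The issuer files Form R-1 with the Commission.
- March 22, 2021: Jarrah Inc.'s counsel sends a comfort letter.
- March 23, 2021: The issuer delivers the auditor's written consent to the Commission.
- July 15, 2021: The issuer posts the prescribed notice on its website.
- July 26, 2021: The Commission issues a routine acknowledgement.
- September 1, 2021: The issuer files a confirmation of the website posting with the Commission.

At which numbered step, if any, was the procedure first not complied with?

Step 4

Step 1 — 6 and 18 days from February 27, 2021 (when the transaction closes) are March 5, 2021 and March 17, 2021 respectively; March 6, 2021 falls inside that range.
Step 2 — must wait 20 days from February 27, 2021 (when the transaction closes), so not before March 19, 2021; March 23, 2021 is on or after that date.
Step 3 — counting 140 days from February 27, 2021 (when the transaction closes) gives a deadline of July 17, 2021; July 15, 2021 is within that limit.
Step 4 — 24 and 44 days from July 15, 2021 (when the website notice is posted) are August 8, 2021 and August 28, 2021 respectively; September 1, 2021 is 4 days past the end of the window.
The analysis stops there.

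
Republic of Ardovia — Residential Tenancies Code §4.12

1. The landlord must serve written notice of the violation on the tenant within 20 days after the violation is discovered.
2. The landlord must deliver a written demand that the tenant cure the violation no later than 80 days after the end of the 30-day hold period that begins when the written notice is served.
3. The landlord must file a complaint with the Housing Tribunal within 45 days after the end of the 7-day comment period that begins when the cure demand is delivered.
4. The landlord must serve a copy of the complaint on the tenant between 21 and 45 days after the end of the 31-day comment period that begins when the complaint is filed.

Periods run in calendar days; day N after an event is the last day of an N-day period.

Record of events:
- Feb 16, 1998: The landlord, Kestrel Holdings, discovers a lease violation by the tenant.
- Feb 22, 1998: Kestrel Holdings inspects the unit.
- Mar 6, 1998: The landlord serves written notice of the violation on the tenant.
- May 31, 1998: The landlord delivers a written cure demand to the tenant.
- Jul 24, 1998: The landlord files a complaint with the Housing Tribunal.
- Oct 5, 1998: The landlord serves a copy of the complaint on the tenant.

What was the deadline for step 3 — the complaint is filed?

The cure demand is delivered on May 31, 1998; the 7-day comment period therefore ends Jun 7, 1998, and step 3 runs from that date. 45 days after Jun 7, 1998 is Jul 22, 1998.

Jul 22, 1998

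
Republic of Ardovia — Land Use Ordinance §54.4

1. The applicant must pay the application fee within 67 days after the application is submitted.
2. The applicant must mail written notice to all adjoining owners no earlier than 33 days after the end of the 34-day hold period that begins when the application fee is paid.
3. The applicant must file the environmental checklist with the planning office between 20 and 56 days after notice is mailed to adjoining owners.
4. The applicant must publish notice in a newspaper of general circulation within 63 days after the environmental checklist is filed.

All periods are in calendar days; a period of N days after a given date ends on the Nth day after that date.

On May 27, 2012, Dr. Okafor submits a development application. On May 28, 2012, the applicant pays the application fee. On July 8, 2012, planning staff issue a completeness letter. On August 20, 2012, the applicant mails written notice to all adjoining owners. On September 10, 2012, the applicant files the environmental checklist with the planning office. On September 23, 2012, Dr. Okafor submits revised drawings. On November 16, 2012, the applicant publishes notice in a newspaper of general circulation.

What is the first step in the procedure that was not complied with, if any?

Step 4

Step 1: 67 days after May 27, 2012 (when the application is submitted) is August 2, 2012; done May 28, 2012 — timely.
Step 2: the earliest permitted date is 33 days after July 1, 2012 (end of the 34-day hold period, which began when the application fee is paid on May 28, 2012), i.e. August 3, 2012; August 20, 2012 is on or after that date.
Step 3: the window is 20–56 days after August 20, 2012 (when notice is mailed to adjoining owners), so September 9, 2012 through October 15, 2012; September 10, 2012 falls inside that range.
Step 4: 63 days after September 10, 2012 (when the environmental checklist is filed) is November 12, 2012; done November 16, 2012 — 4 days late.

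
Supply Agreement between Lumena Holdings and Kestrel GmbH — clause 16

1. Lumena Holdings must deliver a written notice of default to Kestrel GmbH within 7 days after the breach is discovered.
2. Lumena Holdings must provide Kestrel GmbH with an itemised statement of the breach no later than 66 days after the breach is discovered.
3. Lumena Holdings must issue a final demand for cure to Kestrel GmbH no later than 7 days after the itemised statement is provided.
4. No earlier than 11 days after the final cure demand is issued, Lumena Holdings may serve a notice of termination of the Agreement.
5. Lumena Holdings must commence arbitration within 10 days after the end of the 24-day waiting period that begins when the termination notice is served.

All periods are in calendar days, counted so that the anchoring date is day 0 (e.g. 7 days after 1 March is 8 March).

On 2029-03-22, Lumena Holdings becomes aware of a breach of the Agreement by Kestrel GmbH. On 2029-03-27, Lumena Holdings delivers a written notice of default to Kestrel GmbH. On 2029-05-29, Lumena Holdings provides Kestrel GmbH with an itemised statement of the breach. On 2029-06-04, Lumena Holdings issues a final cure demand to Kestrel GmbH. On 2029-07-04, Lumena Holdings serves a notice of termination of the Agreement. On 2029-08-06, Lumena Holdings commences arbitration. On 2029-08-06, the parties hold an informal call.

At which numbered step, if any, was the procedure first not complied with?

Step 2

(1) due by 2029-03-22 + 7 days = 2029-03-29; completed 2029-03-27, before the deadline.
(2) due by 2029-03-22 + 66 days = 2029-05-27; not done until 2029-05-29, 2 days after the deadline.
Later steps need not be reached.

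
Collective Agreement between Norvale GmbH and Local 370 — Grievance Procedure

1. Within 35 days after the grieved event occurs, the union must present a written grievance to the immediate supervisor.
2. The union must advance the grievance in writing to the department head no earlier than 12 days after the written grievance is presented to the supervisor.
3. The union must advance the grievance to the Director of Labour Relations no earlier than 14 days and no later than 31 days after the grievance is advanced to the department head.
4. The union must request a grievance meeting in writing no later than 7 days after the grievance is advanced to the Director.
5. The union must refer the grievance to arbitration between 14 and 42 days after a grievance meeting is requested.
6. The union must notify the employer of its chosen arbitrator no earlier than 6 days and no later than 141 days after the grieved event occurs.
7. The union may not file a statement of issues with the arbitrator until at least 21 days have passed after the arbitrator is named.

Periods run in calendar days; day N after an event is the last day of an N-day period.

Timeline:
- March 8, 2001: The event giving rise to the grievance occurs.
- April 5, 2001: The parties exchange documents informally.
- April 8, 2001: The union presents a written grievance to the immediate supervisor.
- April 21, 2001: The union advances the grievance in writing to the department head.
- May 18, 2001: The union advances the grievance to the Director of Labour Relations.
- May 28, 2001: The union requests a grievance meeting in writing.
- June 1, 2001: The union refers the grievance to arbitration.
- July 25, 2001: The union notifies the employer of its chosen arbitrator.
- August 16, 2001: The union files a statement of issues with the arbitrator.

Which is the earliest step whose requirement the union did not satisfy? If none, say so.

Step 1: 35 days after March 8, 2001 (when the grieved event occurs) is April 12, 2001; April 8, 2001 is within that limit.
Step 2: the earliest permitted date is 12 days after April 8, 2001 (when the written grievance is presented to the supervisor), i.e. April 20, 2001; April 21, 2001 is on or after that date.
Step 3: the window is 14–31 days after April 21, 2001 (when the grievance is advanced to the department head), so May 5, 2001 through May 22, 2001; May 18, 2001 falls inside that range.
Step 4: 7 days after May 18, 2001 (when the grievance is advanced to the Director) is May 25, 2001; not done until May 28, 2001, 3 days after the deadline.
The analysis stops there.

Step 4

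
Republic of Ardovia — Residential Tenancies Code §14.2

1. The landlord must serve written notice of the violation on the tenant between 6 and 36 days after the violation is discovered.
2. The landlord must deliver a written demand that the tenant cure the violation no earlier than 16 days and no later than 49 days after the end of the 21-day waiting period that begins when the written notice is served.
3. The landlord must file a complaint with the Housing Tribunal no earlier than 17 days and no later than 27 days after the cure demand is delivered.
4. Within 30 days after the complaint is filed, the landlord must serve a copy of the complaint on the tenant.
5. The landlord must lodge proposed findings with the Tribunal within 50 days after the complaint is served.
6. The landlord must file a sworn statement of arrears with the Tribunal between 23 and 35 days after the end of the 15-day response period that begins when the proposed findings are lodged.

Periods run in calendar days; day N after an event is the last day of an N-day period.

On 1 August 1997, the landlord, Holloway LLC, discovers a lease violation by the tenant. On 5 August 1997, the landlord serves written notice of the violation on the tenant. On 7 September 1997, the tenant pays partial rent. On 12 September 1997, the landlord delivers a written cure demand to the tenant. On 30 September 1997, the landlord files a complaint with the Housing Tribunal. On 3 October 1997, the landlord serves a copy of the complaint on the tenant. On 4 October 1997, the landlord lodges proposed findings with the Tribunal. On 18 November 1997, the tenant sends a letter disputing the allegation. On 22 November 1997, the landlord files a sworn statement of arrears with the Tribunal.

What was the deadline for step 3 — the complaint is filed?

9 October 1997

Step 3 runs from 12 September 1997, when the cure demand is delivered. The window is 17–27 days after 12 September 1997; it closes on 9 October 1997.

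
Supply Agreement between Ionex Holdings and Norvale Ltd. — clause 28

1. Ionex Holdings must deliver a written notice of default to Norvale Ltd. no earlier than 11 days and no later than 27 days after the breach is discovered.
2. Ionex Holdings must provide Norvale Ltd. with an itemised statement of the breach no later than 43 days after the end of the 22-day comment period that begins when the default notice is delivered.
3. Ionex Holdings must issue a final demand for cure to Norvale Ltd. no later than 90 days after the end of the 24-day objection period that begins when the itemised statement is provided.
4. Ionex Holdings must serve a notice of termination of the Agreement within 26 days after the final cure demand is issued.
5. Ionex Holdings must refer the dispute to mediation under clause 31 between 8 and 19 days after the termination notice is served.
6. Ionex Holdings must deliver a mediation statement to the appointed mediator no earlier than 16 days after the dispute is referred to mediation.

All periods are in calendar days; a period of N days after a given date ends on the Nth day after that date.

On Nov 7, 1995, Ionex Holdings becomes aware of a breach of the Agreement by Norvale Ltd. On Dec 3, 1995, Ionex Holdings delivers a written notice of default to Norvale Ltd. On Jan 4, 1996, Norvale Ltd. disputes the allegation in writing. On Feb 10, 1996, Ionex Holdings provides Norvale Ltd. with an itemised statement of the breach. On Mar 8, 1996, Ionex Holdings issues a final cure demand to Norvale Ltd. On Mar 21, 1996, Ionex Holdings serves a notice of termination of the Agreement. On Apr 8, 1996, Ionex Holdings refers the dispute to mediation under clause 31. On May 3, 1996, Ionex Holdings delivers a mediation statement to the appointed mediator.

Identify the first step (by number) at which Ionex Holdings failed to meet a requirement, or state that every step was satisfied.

Step 1 — 11 and 27 days from Nov 7, 1995 (when the breach is discovered) are Nov 18, 1995 and Dec 4, 1995 respectively; done Dec 3, 1995, which is between those dates.
Step 2 — counting 43 days from Dec 25, 1995 (end of the 22-day comment period, which began when the default notice is delivered on Dec 3, 1995) gives a deadline of Feb 6, 1996; done Feb 10, 1996 — 4 days late.

Step 2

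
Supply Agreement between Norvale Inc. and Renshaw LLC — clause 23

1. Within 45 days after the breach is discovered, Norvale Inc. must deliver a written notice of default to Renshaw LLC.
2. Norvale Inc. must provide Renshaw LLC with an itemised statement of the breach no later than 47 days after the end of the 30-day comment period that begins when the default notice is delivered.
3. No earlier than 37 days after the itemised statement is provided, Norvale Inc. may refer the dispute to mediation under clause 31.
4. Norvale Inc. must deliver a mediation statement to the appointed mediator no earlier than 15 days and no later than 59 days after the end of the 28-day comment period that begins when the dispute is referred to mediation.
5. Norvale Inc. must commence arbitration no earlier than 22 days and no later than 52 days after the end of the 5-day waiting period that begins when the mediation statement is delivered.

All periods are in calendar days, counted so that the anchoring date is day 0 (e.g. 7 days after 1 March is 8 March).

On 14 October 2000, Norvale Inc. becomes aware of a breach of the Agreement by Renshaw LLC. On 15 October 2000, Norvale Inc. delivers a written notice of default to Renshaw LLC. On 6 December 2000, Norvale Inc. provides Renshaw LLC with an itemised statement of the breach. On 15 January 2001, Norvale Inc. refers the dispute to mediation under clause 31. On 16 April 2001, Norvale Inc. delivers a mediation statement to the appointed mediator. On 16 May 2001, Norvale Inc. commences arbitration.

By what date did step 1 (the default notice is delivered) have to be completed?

28 November 2000

Step 1 runs from 14 October 2000, when the breach is discovered. 45 days after 14 October 2000 is 28 November 2000.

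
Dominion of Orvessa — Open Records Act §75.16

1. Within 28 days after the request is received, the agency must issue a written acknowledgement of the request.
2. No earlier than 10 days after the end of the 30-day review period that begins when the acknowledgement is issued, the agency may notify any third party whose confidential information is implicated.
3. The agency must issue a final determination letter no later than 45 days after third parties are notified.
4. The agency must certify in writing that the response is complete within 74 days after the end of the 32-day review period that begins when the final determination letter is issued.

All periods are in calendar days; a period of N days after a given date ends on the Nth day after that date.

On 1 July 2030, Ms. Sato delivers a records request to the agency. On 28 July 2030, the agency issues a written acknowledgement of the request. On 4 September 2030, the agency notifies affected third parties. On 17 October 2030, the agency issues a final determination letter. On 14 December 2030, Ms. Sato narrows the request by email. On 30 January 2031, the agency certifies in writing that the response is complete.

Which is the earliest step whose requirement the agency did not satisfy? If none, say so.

Step 2

Step 1: 28 days after 1 July 2030 (when the request is received) is 29 July 2030; done 28 July 2030 — timely.
Step 2: the earliest permitted date is 10 days after 27 August 2030 (end of the 30-day review period, which began when the acknowledgement is issued on 28 July 2030), i.e. 6 September 2030; 4 September 2030 is 2 days before the earliest permitted date.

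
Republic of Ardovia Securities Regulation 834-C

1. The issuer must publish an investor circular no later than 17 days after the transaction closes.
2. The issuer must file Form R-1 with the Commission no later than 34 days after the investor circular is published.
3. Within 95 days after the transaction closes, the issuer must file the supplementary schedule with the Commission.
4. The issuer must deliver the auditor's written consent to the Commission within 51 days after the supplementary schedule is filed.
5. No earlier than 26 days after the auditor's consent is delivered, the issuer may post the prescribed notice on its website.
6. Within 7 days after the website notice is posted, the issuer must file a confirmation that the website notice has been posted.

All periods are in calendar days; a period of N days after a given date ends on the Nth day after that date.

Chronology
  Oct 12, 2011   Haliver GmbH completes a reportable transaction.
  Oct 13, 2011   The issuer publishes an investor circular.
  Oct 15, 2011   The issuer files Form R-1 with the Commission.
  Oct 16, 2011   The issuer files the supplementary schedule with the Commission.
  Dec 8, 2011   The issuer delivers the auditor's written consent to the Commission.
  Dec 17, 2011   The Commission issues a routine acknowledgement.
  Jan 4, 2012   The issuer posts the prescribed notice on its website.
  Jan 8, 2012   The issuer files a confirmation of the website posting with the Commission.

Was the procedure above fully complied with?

Step 1 — counting 17 days from Oct 12, 2011 (when the transaction closes) gives a deadline of Oct 29, 2011; done Oct 13, 2011 — timely.
Step 2 — counting 34 days from Oct 13, 2011 (when the investor circular is published) gives a deadline of Nov 16, 2011; Oct 15, 2011 is within that limit.
Step 3 — counting 95 days from Oct 12, 2011 (when the transaction closes) gives a deadline of Jan 15, 2012; Oct 16, 2011 is within that limit.
Step 4 — counting 51 days from Oct 16, 2011 (when the supplementary schedule is filed) gives a deadline of Dec 6, 2011; not done until Dec 8, 2011, 2 days after the deadline.
No need to go further; step 4 was not satisfied.

No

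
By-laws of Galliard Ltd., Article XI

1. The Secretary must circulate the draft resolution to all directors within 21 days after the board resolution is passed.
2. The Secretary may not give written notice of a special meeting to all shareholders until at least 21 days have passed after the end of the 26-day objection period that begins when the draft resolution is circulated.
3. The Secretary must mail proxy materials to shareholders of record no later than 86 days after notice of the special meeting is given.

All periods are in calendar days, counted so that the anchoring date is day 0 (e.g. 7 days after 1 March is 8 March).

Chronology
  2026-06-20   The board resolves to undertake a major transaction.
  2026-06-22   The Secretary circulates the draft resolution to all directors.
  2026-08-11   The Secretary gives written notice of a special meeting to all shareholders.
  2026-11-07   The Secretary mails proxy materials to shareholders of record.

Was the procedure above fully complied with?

No

Step 1 — counting 21 days from 2026-06-20 (when the board resolution is passed) gives a deadline of 2026-07-11; done 2026-06-22 — timely.
Step 2 — must wait 21 days from 2026-07-18 (end of the 26-day objection period, which began when the draft resolution is circulated on 2026-06-22), so not before 2026-08-08; done 2026-08-11 — permitted.
Step 3 — counting 86 days from 2026-08-11 (when notice of the special meeting is given) gives a deadline of 2026-11-05; done 2026-11-07 — 2 days late.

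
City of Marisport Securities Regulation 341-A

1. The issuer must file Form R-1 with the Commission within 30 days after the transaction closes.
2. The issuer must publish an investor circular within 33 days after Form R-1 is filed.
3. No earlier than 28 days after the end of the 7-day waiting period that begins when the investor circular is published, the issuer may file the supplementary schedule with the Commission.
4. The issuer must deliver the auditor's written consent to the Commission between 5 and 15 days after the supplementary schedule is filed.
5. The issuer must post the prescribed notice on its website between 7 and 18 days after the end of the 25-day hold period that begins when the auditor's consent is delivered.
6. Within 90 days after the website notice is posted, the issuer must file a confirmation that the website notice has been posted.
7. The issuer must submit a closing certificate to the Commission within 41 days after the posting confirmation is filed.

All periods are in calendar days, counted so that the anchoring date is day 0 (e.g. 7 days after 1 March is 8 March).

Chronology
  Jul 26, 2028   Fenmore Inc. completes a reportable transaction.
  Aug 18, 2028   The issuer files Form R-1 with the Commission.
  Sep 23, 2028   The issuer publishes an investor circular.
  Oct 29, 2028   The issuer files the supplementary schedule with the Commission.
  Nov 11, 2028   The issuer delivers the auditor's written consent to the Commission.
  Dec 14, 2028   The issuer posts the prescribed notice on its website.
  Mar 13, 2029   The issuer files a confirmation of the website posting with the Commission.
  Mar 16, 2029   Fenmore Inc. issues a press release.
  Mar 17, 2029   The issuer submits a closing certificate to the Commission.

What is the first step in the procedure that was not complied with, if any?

Step 1 — counting 30 days from Jul 26, 2028 (when the transaction closes) gives a deadline of Aug 25, 2028; completed Aug 18, 2028, before the deadline.
Step 2 — counting 33 days from Aug 18, 2028 (when Form R-1 is filed) gives a deadline of Sep 20, 2028; Sep 23, 2028 misses that deadline by 3 days.
The procedure was therefore not followed at step 2.

Step 2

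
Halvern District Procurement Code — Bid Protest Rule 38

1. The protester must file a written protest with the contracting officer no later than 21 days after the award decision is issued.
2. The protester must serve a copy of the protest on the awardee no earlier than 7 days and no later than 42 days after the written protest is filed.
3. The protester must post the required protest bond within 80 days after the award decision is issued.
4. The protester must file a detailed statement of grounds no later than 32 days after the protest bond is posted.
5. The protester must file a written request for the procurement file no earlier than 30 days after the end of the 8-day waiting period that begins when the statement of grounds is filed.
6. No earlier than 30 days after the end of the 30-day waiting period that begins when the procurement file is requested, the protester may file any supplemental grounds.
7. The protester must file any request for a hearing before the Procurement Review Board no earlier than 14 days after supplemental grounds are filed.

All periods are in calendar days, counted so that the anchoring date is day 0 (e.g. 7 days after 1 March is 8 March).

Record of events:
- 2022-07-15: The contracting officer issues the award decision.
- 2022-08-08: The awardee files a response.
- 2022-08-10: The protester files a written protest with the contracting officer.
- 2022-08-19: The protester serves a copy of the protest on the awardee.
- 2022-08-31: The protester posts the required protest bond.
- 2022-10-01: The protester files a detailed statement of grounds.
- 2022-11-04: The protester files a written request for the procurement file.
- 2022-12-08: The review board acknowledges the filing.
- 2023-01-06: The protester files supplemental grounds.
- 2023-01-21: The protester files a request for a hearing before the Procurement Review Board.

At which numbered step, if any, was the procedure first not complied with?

Step 1

Step 1 — counting 21 days from 2022-07-15 (when the award decision is issued) gives a deadline of 2022-08-05; not done until 2022-08-10, 5 days after the deadline.
Later steps need not be reached.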